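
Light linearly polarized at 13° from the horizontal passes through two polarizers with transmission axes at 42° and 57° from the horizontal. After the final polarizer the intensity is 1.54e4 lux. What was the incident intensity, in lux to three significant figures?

By Malus's law, I₁ = I₀ cos²(42° − 13°) = I₀ cos²(29°) = 0.765 I₀.
I₂ = I₁ cos²(57° − 42°) = 0.765 I₀ · cos²(15°) = 0.7137 I₀.
So 1.54e4 lux = 0.7137 I₀, giving I₀ = 1.54e4/0.7137 = 2.158e+04 lux.

I₀ ≈ 2.16e4 lux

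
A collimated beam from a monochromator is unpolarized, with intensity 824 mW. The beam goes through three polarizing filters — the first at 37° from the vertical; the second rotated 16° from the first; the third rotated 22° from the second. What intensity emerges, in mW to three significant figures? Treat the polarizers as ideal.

I ≈ 327 mW

Unpolarized light through the first polarizer → I₁ = 824 mW/2 = 412 mW, polarized at 37°.
I₂ = I₁ · cos²(16°) = 412 · 0.924 = 380.7 mW.
I₃ = I₂ · cos²(22°) = 380.7 · 0.8597 = 327.3 mW.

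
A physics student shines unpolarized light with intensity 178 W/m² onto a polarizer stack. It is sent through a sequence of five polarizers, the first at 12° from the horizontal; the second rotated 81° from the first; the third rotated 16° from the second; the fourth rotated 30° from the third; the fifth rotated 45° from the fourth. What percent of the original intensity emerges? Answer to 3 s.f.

Unpolarized light through the first polarizer → I₁ = 178 W/m²/2 = 89 W/m², polarized at 12°.
I₂ = I₁ · cos²(81°) = 89 · 0.02447 = 2.178 W/m².
I₃ = I₂ · cos²(16°) = 2.178 · 0.924 = 2.013 W/m².
I₄ = I₃ · cos²(30°) = 2.013 · 0.75 = 1.509 W/m².
I₅ = I₄ · cos²(45°) = 1.509 · 0.5 = 0.7547 W/m².
That is 0.424% of the incident intensity.

≈ 0.424%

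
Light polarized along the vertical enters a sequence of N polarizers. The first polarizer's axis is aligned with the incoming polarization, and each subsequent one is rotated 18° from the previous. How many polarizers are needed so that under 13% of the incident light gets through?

First polarizer is aligned with the polarization: full transmission.
Each further stage multiplies by cos²(18°) = 0.9045.
After N polarizers: T = 0.9045^(N−1). Require T < 0.13 ⇒ N−1 > ln(0.13)/ln(0.9045) = 20.33, so N−1 ≥ 21 and N = 22.
Check: N=22 gives T = 0.1215 < 0.13; N=21 gives T = 0.1344.

N = 22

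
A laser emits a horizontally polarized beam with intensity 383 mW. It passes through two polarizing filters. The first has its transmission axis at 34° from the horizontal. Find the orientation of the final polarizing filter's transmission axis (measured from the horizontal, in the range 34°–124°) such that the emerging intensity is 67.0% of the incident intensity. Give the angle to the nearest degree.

By Malus's law, I₁ = I₀ cos²(34° − 0°) = I₀ cos²(34°) = 0.6873 I₀.
Need I₂/I₀ = 0.67, so cos²(θ − 34°) = 0.67 / 0.6873 = 0.9748.
θ − 34° = arccos(√0.9748) = 9.1°, giving θ ≈ 34 + 9.1 = 43.1°.

θ ≈ 43°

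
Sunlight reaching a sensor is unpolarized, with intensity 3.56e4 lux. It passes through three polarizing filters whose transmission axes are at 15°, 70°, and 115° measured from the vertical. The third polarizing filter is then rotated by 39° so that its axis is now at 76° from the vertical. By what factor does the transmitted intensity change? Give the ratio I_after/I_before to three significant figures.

I_new/I_old ≈ 1.98

Before rotation:
Unpolarized light through the first polarizer → I₁ = ½ I₀, now polarized at 15°.
I₂ = I₁ cos²(70° − 15°) = 0.5 I₀ · cos²(55°) = 0.1645 I₀.
I₃ = I₂ cos²(115° − 70°) = 0.1645 I₀ · cos²(45°) = 0.08225 I₀.
After rotation:
Unpolarized light through the first polarizer → I₁ = ½ I₀, now polarized at 15°.
I₂ = I₁ cos²(70° − 15°) = 0.5 I₀ · cos²(55°) = 0.1645 I₀.
I₃ = I₂ cos²(76° − 70°) = 0.1645 I₀ · cos²(6°) = 0.1627 I₀.
Ratio = 0.1627 / 0.08225 = 1.978.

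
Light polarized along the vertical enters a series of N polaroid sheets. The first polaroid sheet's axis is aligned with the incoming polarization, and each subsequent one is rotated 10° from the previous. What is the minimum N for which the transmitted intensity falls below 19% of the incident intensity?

N = 56

First polarizer is aligned with the polarization: full transmission.
Each further stage multiplies by cos²(10°) = 0.9698.
After N polarizers: T = 0.9698^(N−1). Require T < 0.19 ⇒ N−1 > ln(0.19)/ln(0.9698) = 54.24, so N−1 ≥ 55 and N = 56.
Check: N=56 gives T = 0.1856 < 0.19; N=55 gives T = 0.1914.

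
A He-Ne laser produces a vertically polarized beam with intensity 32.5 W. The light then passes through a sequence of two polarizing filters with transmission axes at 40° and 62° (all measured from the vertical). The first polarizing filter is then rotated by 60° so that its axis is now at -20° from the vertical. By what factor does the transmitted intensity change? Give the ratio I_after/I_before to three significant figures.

Before rotation:
I₁ = I₀ cos²(40° − 0°) = I₀ cos²(40°) = 0.5868 I₀.
I₂ = I₁ cos²(62° − 40°) = 0.5868 I₀ · cos²(22°) = 0.5045 I₀.
After rotation:
I₁ = I₀ cos²(-20° − 0°) = I₀ cos²(20°) = 0.883 I₀.
I₂ = I₁ cos²(62° + 20°) = 0.883 I₀ · cos²(82°) = 0.0171 I₀.
Ratio = 0.0171 / 0.5045 = 0.0339.

I_new/I_old ≈ 0.0339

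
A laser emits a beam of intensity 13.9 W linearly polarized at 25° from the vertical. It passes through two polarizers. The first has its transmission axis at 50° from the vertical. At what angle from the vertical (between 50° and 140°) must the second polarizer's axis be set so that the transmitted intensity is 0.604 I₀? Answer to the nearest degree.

θ ≈ 81°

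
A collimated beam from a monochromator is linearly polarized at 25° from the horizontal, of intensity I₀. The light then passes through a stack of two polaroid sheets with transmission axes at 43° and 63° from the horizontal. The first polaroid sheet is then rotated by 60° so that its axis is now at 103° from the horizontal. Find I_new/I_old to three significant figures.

I_new/I_old ≈ 0.0318

Before rotation:
I₁ = I₀ cos²(43° − 25°) = I₀ cos²(18°) = 0.9045 I₀.
I₂ = I₁ cos²(63° − 43°) = 0.9045 I₀ · cos²(20°) = 0.7987 I₀.
After rotation:
I₁ = I₀ cos²(103° − 25°) = I₀ cos²(78°) = 0.04323 I₀.
I₂ = I₁ cos²(63° − 103°) = 0.04323 I₀ · cos²(40°) = 0.02537 I₀.
Ratio = 0.02537 / 0.7987 = 0.03176.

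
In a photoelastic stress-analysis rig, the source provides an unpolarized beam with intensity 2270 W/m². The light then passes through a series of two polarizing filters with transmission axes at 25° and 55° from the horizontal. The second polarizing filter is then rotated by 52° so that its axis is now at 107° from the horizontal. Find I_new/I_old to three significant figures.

Before rotation:
Unpolarized light through the first polarizer → I₁ = ½ I₀, now polarized at 25°.
I₂ = I₁ cos²(55° − 25°) = 0.5 I₀ · cos²(30°) = 0.375 I₀.
After rotation:
Unpolarized light through the first polarizer → I₁ = ½ I₀, now polarized at 25°.
I₂ = I₁ cos²(107° − 25°) = 0.5 I₀ · cos²(82°) = 0.009685 I₀.
Ratio = 0.009685 / 0.375 = 0.02583.

I_new/I_old ≈ 0.0258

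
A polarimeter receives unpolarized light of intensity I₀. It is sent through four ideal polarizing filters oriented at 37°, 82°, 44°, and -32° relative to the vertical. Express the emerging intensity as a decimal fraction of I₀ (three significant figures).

≈ 0.00909 I₀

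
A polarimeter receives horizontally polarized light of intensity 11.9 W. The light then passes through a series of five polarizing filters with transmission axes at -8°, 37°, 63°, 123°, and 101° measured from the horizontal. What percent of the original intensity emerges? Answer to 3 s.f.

I₁ = 11.9 W · cos²(8°) = 11.67 W.
I₂ = I₁ · cos²(45°) = 11.67 · 0.5 = 5.835 W.
I₃ = I₂ · cos²(26°) = 5.835 · 0.8078 = 4.713 W.
I₄ = I₃ · cos²(60°) = 4.713 · 0.25 = 1.178 W.
I₅ = I₄ · cos²(22°) = 1.178 · 0.8597 = 1.013 W.
That is 8.513% of the incident intensity.

≈ 8.51%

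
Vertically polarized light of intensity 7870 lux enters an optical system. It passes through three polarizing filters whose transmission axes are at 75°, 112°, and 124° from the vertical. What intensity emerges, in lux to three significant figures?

I₁ = 7870 lux · cos²(75°) = 527.2 lux.
I₂ = I₁ · cos²(37°) = 527.2 · 0.6378 = 336.3 lux.
I₃ = I₂ · cos²(12°) = 336.3 · 0.9568 = 321.7 lux.

I ≈ 322 lux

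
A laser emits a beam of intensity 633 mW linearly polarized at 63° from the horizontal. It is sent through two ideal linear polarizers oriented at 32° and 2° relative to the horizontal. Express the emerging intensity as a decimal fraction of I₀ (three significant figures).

By Malus's law, I₁ = 633 mW · cos²(31°) = 465.1 mW.
I₂ = I₁ · cos²(30°) = 465.1 · 0.75 = 348.8 mW.
Transmitted fraction = 0.5511.

I/I₀ ≈ 0.551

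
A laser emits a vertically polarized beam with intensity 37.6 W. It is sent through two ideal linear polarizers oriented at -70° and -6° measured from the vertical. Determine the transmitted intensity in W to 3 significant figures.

I ≈ 0.845 W

I₁ = 37.6 W · cos²(70°) = 4.398 W.
I₂ = I₁ · cos²(64°) = 4.398 · 0.1922 = 0.8452 W.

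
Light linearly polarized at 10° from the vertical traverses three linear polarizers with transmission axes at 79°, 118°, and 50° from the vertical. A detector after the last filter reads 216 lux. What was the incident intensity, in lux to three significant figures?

I₀ ≈ 1.98e4 lux

By Malus's law, I₁ = I₀ cos²(79° − 10°) = I₀ cos²(69°) = 0.1284 I₀.
I₂ = I₁ cos²(118° − 79°) = 0.1284 I₀ · cos²(39°) = 0.07756 I₀.
I₃ = I₂ cos²(50° − 118°) = 0.07756 I₀ · cos²(68°) = 0.01088 I₀.
So 216 lux = 0.01088 I₀, giving I₀ = 216/0.01088 = 1.984e+04 lux.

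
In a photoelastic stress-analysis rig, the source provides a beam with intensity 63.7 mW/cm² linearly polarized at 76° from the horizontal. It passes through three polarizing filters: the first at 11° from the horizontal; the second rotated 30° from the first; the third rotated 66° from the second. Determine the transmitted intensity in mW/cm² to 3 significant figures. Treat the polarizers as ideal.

I₁ = 63.7 mW/cm² · cos²(65°) = 11.38 mW/cm².
I₂ = I₁ · cos²(30°) = 11.38 · 0.75 = 8.533 mW/cm².
I₃ = I₂ · cos²(66°) = 8.533 · 0.1654 = 1.412 mW/cm².

I ≈ 1.41 mW/cm²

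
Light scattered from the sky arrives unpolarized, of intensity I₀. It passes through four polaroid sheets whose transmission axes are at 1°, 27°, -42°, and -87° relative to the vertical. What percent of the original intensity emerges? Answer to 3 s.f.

Unpolarized light through the first polarizer → I₁ = ½ I₀, now polarized at 1°.
I₂ = I₁ cos²(27° − 1°) = 0.5 I₀ · cos²(26°) = 0.4039 I₀.
I₃ = I₂ cos²(-42° − 27°) = 0.4039 I₀ · cos²(69°) = 0.05187 I₀.
I₄ = I₃ cos²(-87° + 42°) = 0.05187 I₀ · cos²(45°) = 0.02594 I₀.
That is 2.594% of the incident intensity.

≈ 2.59%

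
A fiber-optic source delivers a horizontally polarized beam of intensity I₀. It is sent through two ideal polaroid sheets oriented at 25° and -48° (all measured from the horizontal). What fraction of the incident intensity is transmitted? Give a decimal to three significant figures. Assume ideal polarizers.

By Malus's law, I₁ = I₀ cos²(25° − 0°) = I₀ cos²(25°) = 0.8214 I₀.
I₂ = I₁ cos²(-48° − 25°) = 0.8214 I₀ · cos²(73°) = 0.07021 I₀.
Transmitted fraction = 0.07021.

≈ 0.0702 I₀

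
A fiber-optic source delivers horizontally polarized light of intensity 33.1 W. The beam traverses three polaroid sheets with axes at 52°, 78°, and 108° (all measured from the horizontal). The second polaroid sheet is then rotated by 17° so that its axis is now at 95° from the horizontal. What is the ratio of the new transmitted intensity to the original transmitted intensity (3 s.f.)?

Before rotation:
By Malus's law, I₁ = I₀ cos²(52° − 0°) = I₀ cos²(52°) = 0.379 I₀.
I₂ = I₁ cos²(78° − 52°) = 0.379 I₀ · cos²(26°) = 0.3062 I₀.
I₃ = I₂ cos²(108° − 78°) = 0.3062 I₀ · cos²(30°) = 0.2296 I₀.
After rotation:
I₁ = I₀ cos²(52° − 0°) = I₀ cos²(52°) = 0.379 I₀.
I₂ = I₁ cos²(95° − 52°) = 0.379 I₀ · cos²(43°) = 0.2027 I₀.
I₃ = I₂ cos²(108° − 95°) = 0.2027 I₀ · cos²(13°) = 0.1925 I₀.
Ratio = 0.1925 / 0.2296 = 0.8381.

I_new/I_old ≈ 0.838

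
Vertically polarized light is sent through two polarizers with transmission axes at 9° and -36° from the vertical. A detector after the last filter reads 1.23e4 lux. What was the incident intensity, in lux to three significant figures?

I₁ = I₀ cos²(9° − 0°) = I₀ cos²(9°) = 0.9755 I₀.
I₂ = I₁ cos²(-36° − 9°) = 0.9755 I₀ · cos²(45°) = 0.4878 I₀.
So 1.23e4 lux = 0.4878 I₀, giving I₀ = 1.23e4/0.4878 = 2.522e+04 lux.

I₀ ≈ 2.52e4 lux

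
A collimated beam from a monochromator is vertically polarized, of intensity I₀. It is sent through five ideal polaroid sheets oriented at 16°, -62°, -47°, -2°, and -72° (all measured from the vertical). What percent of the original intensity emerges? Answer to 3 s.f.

≈ 0.218%

I₁ = I₀ cos²(16° − 0°) = I₀ cos²(16°) = 0.924 I₀.
I₂ = I₁ cos²(-62° − 16°) = 0.924 I₀ · cos²(78°) = 0.03994 I₀.
I₃ = I₂ cos²(-47° + 62°) = 0.03994 I₀ · cos²(15°) = 0.03727 I₀.
I₄ = I₃ cos²(-2° + 47°) = 0.03727 I₀ · cos²(45°) = 0.01863 I₀.
I₅ = I₄ cos²(-72° + 2°) = 0.01863 I₀ · cos²(70°) = 0.00218 I₀.
That is 0.218% of the incident intensity.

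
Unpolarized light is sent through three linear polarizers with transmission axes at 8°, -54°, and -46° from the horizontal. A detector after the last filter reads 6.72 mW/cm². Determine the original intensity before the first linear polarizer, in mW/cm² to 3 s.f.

Unpolarized light through the first polarizer → I₁ = ½ I₀, now polarized at 8°.
I₂ = I₁ cos²(-54° − 8°) = 0.5 I₀ · cos²(62°) = 0.1102 I₀.
I₃ = I₂ cos²(-46° + 54°) = 0.1102 I₀ · cos²(8°) = 0.1081 I₀.
So 6.72 mW/cm² = 0.1081 I₀, giving I₀ = 6.72/0.1081 = 62.18 mW/cm².

I₀ ≈ 62.2 mW/cm²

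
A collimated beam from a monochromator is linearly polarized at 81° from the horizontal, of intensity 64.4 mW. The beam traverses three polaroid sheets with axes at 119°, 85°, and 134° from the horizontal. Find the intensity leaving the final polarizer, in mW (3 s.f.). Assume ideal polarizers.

I ≈ 11.8 mW

I₁ = 64.4 mW · cos²(38°) = 39.99 mW.
I₂ = I₁ · cos²(34°) = 39.99 · 0.6873 = 27.49 mW.
I₃ = I₂ · cos²(49°) = 27.49 · 0.4304 = 11.83 mW.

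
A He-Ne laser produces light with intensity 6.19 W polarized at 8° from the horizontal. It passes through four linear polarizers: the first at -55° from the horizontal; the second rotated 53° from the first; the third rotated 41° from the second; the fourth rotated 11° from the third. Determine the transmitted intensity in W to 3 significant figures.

I ≈ 0.254 W

I₁ = 6.19 W · cos²(63°) = 1.276 W.
I₂ = I₁ · cos²(53°) = 1.276 · 0.3622 = 0.4621 W.
I₃ = I₂ · cos²(41°) = 0.4621 · 0.5696 = 0.2632 W.
I₄ = I₃ · cos²(11°) = 0.2632 · 0.9636 = 0.2536 W.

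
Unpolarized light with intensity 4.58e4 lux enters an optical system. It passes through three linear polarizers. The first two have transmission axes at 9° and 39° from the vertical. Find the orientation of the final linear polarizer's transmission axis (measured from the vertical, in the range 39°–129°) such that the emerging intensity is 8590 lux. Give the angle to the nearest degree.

θ ≈ 84°

Unpolarized light through the first polarizer → I₁ = ½ I₀, now polarized at 9°.
I₂ = I₁ cos²(39° − 9°) = 0.5 I₀ · cos²(30°) = 0.375 I₀.
Target fraction: 8590 / 4.58e4 lux = 0.1876 of I₀.
Need I₃/I₀ = 0.1876, so cos²(θ − 39°) = 0.1876 / 0.375 = 0.5001.
θ − 39° = arccos(√0.5001) = 45.0°, giving θ ≈ 39 + 45.0 = 84.0°.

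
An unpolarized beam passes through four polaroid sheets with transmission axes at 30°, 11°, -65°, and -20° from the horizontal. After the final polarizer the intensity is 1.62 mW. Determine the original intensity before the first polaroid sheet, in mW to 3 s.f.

Unpolarized light through the first polarizer → I₁ = ½ I₀, now polarized at 30°.
I₂ = I₁ cos²(11° − 30°) = 0.5 I₀ · cos²(19°) = 0.447 I₀.
I₃ = I₂ cos²(-65° − 11°) = 0.447 I₀ · cos²(76°) = 0.02616 I₀.
I₄ = I₃ cos²(-20° + 65°) = 0.02616 I₀ · cos²(45°) = 0.01308 I₀.
So 1.62 mW = 0.01308 I₀, giving I₀ = 1.62/0.01308 = 123.8 mW.

I₀ ≈ 124 mW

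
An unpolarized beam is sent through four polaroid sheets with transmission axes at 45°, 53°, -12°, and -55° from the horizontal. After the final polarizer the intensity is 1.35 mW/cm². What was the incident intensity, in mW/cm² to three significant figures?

I₀ ≈ 28.8 mW/cm²

Unpolarized light through the first polarizer → I₁ = ½ I₀, now polarized at 45°.
I₂ = I₁ cos²(53° − 45°) = 0.5 I₀ · cos²(8°) = 0.4903 I₀.
I₃ = I₂ cos²(-12° − 53°) = 0.4903 I₀ · cos²(65°) = 0.08757 I₀.
I₄ = I₃ cos²(-55° + 12°) = 0.08757 I₀ · cos²(43°) = 0.04684 I₀.
So 1.35 mW/cm² = 0.04684 I₀, giving I₀ = 1.35/0.04684 = 28.82 mW/cm².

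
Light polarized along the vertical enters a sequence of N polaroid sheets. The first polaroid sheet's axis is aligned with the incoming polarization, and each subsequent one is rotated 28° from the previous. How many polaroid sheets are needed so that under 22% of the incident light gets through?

N = 8

First polarizer is aligned with the polarization: full transmission.
Each further stage multiplies by cos²(28°) = 0.7796.
After N polarizers: T = 0.7796^(N−1). Require T < 0.22 ⇒ N−1 > ln(0.22)/ln(0.7796) = 6.08, so N−1 ≥ 7 and N = 8.
Check: N=8 gives T = 0.175 < 0.22; N=7 gives T = 0.2245.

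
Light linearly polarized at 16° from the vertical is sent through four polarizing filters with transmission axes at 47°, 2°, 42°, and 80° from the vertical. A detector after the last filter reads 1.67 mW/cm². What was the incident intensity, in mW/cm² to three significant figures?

I₁ = I₀ cos²(47° − 16°) = I₀ cos²(31°) = 0.7347 I₀.
I₂ = I₁ cos²(2° − 47°) = 0.7347 I₀ · cos²(45°) = 0.3674 I₀.
I₃ = I₂ cos²(42° − 2°) = 0.3674 I₀ · cos²(40°) = 0.2156 I₀.
I₄ = I₃ cos²(80° − 42°) = 0.2156 I₀ · cos²(38°) = 0.1339 I₀.
So 1.67 mW/cm² = 0.1339 I₀, giving I₀ = 1.67/0.1339 = 12.48 mW/cm².

I₀ ≈ 12.5 mW/cm²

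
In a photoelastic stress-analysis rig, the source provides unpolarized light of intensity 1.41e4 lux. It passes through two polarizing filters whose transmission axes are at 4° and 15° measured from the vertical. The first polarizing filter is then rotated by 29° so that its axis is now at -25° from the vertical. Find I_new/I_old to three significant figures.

Before rotation:
Unpolarized light through the first polarizer → I₁ = ½ I₀, now polarized at 4°.
I₂ = I₁ cos²(15° − 4°) = 0.5 I₀ · cos²(11°) = 0.4818 I₀.
After rotation:
Unpolarized light through the first polarizer → I₁ = ½ I₀, now polarized at -25°.
I₂ = I₁ cos²(15° + 25°) = 0.5 I₀ · cos²(40°) = 0.2934 I₀.
Ratio = 0.2934 / 0.4818 = 0.609.

I_new/I_old ≈ 0.609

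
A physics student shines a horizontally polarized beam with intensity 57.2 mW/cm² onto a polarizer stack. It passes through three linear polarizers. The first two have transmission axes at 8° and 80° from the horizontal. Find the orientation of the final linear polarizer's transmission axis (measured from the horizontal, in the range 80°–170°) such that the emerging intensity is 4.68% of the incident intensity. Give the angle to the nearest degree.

By Malus's law, I₁ = I₀ cos²(8° − 0°) = I₀ cos²(8°) = 0.9806 I₀.
I₂ = I₁ cos²(80° − 8°) = 0.9806 I₀ · cos²(72°) = 0.09364 I₀.
Need I₃/I₀ = 0.0468, so cos²(θ − 80°) = 0.0468 / 0.09364 = 0.4998.
θ − 80° = arccos(√0.4998) = 45.0°, giving θ ≈ 80 + 45.0 = 125.0°.

θ ≈ 125°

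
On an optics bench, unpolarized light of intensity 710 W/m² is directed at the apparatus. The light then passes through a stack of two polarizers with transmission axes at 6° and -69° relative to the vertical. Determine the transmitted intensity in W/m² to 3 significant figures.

I ≈ 23.8 W/m²

Unpolarized light through the first polarizer → I₁ = 710 W/m²/2 = 355 W/m², polarized at 6°.
I₂ = I₁ · cos²(75°) = 355 · 0.06699 = 23.78 W/m².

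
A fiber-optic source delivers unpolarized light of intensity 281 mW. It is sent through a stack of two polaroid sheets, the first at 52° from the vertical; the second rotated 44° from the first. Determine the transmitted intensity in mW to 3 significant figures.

Unpolarized light through the first polarizer → I₁ = 281 mW/2 = 140.5 mW, polarized at 52°.
I₂ = I₁ · cos²(44°) = 140.5 · 0.5174 = 72.7 mW.

I ≈ 72.7 mW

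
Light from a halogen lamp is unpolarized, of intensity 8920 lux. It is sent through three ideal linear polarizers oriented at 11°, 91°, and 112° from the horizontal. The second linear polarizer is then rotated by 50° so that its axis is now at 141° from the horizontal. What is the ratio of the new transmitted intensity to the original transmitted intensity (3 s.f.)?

I_new/I_old ≈ 12.0

Before rotation:
Unpolarized light through the first polarizer → I₁ = ½ I₀, now polarized at 11°.
I₂ = I₁ cos²(91° − 11°) = 0.5 I₀ · cos²(80°) = 0.01508 I₀.
I₃ = I₂ cos²(112° − 91°) = 0.01508 I₀ · cos²(21°) = 0.01314 I₀.
After rotation:
Unpolarized light through the first polarizer → I₁ = ½ I₀, now polarized at 11°.
Angle between axes 1 and 2: 50°. I₂ = 0.5 I₀ · cos²(50°) = 0.2066 I₀.
I₃ = I₂ cos²(112° − 141°) = 0.2066 I₀ · cos²(29°) = 0.158 I₀.
Ratio = 0.158 / 0.01314 = 12.03.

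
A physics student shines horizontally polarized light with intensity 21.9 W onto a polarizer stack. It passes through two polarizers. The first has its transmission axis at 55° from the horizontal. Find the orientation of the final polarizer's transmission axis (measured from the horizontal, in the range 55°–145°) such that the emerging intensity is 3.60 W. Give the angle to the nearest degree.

θ ≈ 100°

I₁ = I₀ cos²(55° − 0°) = I₀ cos²(55°) = 0.329 I₀.
Target fraction: 3.60 / 21.9 W = 0.1644 of I₀.
Need I₂/I₀ = 0.1644, so cos²(θ − 55°) = 0.1644 / 0.329 = 0.4997.
θ − 55° = arccos(√0.4997) = 45.0°, giving θ ≈ 55 + 45.0 = 100.0°.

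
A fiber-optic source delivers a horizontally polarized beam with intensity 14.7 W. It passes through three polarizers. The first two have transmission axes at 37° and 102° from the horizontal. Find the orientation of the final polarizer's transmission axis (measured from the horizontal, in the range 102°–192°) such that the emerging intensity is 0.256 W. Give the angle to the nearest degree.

θ ≈ 169°

I₁ = I₀ cos²(37° − 0°) = I₀ cos²(37°) = 0.6378 I₀.
I₂ = I₁ cos²(102° − 37°) = 0.6378 I₀ · cos²(65°) = 0.1139 I₀.
Target fraction: 0.256 / 14.7 W = 0.01741 of I₀.
Need I₃/I₀ = 0.01741, so cos²(θ − 102°) = 0.01741 / 0.1139 = 0.1529.
θ − 102° = arccos(√0.1529) = 67.0°, giving θ ≈ 102 + 67.0 = 169.0°.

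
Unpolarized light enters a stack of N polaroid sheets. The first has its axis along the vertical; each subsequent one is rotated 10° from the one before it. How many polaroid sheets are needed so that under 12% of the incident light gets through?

N = 48

First polarizer halves the unpolarized light: factor 1/2.
Each further stage multiplies by cos²(10°) = 0.9698.
After N polarizers: T = 0.5·0.9698^(N−1). Require T < 0.12 ⇒ N−1 > ln(0.12/0.5)/ln(0.9698) = 46.61, so N−1 ≥ 47 and N = 48.
Check: N=48 gives T = 0.1186 < 0.12; N=47 gives T = 0.1223.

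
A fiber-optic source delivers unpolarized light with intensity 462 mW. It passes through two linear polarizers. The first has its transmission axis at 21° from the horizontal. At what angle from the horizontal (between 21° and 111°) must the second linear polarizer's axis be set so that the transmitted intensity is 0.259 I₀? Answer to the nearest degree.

θ ≈ 65°

Unpolarized light through the first polarizer → I₁ = ½ I₀, now polarized at 21°.
Need I₂/I₀ = 0.259, so cos²(θ − 21°) = 0.259 / 0.5 = 0.518.
θ − 21° = arccos(√0.518) = 44.0°, giving θ ≈ 21 + 44.0 = 65.0°.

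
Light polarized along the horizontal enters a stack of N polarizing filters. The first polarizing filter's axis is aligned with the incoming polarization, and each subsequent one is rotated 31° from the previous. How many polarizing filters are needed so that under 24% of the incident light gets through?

First polarizer is aligned with the polarization: full transmission.
Each further stage multiplies by cos²(31°) = 0.7347.
After N polarizers: T = 0.7347^(N−1). Require T < 0.24 ⇒ N−1 > ln(0.24)/ln(0.7347) = 4.63, so N−1 ≥ 5 and N = 6.
Check: N=6 gives T = 0.2141 < 0.24; N=5 gives T = 0.2914.

N = 6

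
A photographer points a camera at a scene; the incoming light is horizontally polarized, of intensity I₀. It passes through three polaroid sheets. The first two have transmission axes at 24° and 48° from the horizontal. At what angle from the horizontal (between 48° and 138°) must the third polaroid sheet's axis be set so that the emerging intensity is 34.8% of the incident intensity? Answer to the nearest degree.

θ ≈ 93°

I₁ = I₀ cos²(24° − 0°) = I₀ cos²(24°) = 0.8346 I₀.
I₂ = I₁ cos²(48° − 24°) = 0.8346 I₀ · cos²(24°) = 0.6965 I₀.
Need I₃/I₀ = 0.348, so cos²(θ − 48°) = 0.348 / 0.6965 = 0.4996.
θ − 48° = arccos(√0.4996) = 45.0°, giving θ ≈ 48 + 45.0 = 93.0°.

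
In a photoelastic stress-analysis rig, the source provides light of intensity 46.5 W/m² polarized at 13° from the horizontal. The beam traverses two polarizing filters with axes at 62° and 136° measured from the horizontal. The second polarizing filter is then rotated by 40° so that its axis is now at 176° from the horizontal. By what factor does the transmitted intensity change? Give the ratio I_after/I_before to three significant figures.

Before rotation:
By Malus's law, I₁ = I₀ cos²(62° − 13°) = I₀ cos²(49°) = 0.4304 I₀.
I₂ = I₁ cos²(136° − 62°) = 0.4304 I₀ · cos²(74°) = 0.0327 I₀.
After rotation:
I₁ = I₀ cos²(62° − 13°) = I₀ cos²(49°) = 0.4304 I₀.
Angle between axes 1 and 2: 66°. I₂ = 0.4304 I₀ · cos²(66°) = 0.07121 I₀.
Ratio = 0.07121 / 0.0327 = 2.177.

I_new/I_old ≈ 2.18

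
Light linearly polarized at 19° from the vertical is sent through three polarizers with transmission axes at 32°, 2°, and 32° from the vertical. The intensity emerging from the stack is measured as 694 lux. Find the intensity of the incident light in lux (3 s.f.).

I₀ ≈ 1300 lux

I₁ = I₀ cos²(32° − 19°) = I₀ cos²(13°) = 0.9494 I₀.
I₂ = I₁ cos²(2° − 32°) = 0.9494 I₀ · cos²(30°) = 0.712 I₀.
I₃ = I₂ cos²(32° − 2°) = 0.712 I₀ · cos²(30°) = 0.534 I₀.
So 694 lux = 0.534 I₀, giving I₀ = 694/0.534 = 1300 lux.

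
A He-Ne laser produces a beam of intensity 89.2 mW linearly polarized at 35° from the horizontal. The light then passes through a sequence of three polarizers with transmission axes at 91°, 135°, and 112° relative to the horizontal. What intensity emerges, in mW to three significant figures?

I ≈ 12.2 mW

By Malus's law, I₁ = 89.2 mW · cos²(56°) = 27.89 mW.
I₂ = I₁ · cos²(44°) = 27.89 · 0.5174 = 14.43 mW.
I₃ = I₂ · cos²(23°) = 14.43 · 0.8473 = 12.23 mW.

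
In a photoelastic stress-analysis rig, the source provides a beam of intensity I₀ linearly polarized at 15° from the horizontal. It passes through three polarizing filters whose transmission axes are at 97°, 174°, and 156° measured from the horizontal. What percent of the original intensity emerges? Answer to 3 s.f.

≈ 0.0887%

By Malus's law, I₁ = I₀ cos²(97° − 15°) = I₀ cos²(82°) = 0.01937 I₀.
I₂ = I₁ cos²(174° − 97°) = 0.01937 I₀ · cos²(77°) = 0.0009801 I₀.
I₃ = I₂ cos²(156° − 174°) = 0.0009801 I₀ · cos²(18°) = 0.0008865 I₀.
That is 0.08865% of the incident intensity.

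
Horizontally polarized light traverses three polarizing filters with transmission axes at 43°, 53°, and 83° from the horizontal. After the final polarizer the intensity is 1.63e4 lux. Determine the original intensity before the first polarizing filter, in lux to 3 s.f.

I₀ ≈ 4.19e4 lux

I₁ = I₀ cos²(43° − 0°) = I₀ cos²(43°) = 0.5349 I₀.
I₂ = I₁ cos²(53° − 43°) = 0.5349 I₀ · cos²(10°) = 0.5187 I₀.
I₃ = I₂ cos²(83° − 53°) = 0.5187 I₀ · cos²(30°) = 0.3891 I₀.
So 1.63e4 lux = 0.3891 I₀, giving I₀ = 1.63e4/0.3891 = 4.19e+04 lux.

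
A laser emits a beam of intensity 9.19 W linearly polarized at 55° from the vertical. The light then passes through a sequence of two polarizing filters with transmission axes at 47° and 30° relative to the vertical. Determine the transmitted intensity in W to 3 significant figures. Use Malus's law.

I ≈ 8.24 W

By Malus's law, I₁ = 9.19 W · cos²(8°) = 9.012 W.
I₂ = I₁ · cos²(17°) = 9.012 · 0.9145 = 8.242 W.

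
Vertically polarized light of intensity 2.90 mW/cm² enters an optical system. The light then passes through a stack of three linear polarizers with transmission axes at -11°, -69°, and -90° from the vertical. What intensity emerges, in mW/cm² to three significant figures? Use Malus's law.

By Malus's law, I₁ = 2.90 mW/cm² · cos²(11°) = 2.794 mW/cm².
I₂ = I₁ · cos²(58°) = 2.794 · 0.2808 = 0.7847 mW/cm².
I₃ = I₂ · cos²(21°) = 0.7847 · 0.8716 = 0.6839 mW/cm².

I ≈ 0.684 mW/cm²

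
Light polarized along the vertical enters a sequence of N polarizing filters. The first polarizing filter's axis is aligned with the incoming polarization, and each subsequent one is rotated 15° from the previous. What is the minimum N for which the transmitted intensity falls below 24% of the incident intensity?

First polarizer is aligned with the polarization: full transmission.
Each further stage multiplies by cos²(15°) = 0.933.
After N polarizers: T = 0.933^(N−1). Require T < 0.24 ⇒ N−1 > ln(0.24)/ln(0.933) = 20.58, so N−1 ≥ 21 and N = 22.
Check: N=22 gives T = 0.2332 < 0.24; N=21 gives T = 0.2499.

N = 22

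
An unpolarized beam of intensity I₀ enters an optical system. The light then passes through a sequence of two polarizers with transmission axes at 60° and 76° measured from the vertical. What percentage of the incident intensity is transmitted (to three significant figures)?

≈ 46.2%

Unpolarized light through the first polarizer → I₁ = ½ I₀, now polarized at 60°.
I₂ = I₁ cos²(76° − 60°) = 0.5 I₀ · cos²(16°) = 0.462 I₀.
That is 46.2% of the incident intensity.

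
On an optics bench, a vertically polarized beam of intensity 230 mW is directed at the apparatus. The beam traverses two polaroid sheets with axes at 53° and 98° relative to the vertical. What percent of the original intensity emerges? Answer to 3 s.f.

By Malus's law, I₁ = 230 mW · cos²(53°) = 83.3 mW.
I₂ = I₁ · cos²(45°) = 83.3 · 0.5 = 41.65 mW.
That is 18.11% of the incident intensity.

≈ 18.1%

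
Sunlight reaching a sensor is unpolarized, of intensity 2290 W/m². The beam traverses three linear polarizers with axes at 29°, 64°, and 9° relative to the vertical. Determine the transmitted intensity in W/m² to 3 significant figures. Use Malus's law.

I ≈ 253 W/m²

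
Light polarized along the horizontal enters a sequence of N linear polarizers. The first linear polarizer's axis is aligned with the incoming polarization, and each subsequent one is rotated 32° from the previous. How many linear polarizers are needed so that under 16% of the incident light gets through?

N = 7

First polarizer is aligned with the polarization: full transmission.
Each further stage multiplies by cos²(32°) = 0.7192.
After N polarizers: T = 0.7192^(N−1). Require T < 0.16 ⇒ N−1 > ln(0.16)/ln(0.7192) = 5.56, so N−1 ≥ 6 and N = 7.
Check: N=7 gives T = 0.1384 < 0.16; N=6 gives T = 0.1924.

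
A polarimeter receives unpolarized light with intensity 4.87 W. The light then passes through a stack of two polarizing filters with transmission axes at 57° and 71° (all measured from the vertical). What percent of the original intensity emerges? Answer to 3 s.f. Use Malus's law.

≈ 47.1%

Unpolarized light through the first polarizer → I₁ = 4.87 W/2 = 2.435 W, polarized at 57°.
I₂ = I₁ · cos²(14°) = 2.435 · 0.9415 = 2.292 W.
That is 47.07% of the incident intensity.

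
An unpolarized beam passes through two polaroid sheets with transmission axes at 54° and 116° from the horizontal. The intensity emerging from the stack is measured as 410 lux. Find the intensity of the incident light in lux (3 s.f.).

Unpolarized light through the first polarizer → I₁ = ½ I₀, now polarized at 54°.
I₂ = I₁ cos²(116° − 54°) = 0.5 I₀ · cos²(62°) = 0.1102 I₀.
So 410 lux = 0.1102 I₀, giving I₀ = 410/0.1102 = 3720 lux.

I₀ ≈ 3720 lux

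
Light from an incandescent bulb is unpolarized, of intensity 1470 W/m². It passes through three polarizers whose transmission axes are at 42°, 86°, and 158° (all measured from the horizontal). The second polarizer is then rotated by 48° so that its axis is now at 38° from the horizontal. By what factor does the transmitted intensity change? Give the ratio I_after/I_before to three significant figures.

I_new/I_old ≈ 5.03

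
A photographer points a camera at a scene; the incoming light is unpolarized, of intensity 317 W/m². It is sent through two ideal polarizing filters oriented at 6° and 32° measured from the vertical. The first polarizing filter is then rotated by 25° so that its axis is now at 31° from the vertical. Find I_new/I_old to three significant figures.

I_new/I_old ≈ 1.24

Before rotation:
Unpolarized light through the first polarizer → I₁ = ½ I₀, now polarized at 6°.
I₂ = I₁ cos²(32° − 6°) = 0.5 I₀ · cos²(26°) = 0.4039 I₀.
After rotation:
Unpolarized light through the first polarizer → I₁ = ½ I₀, now polarized at 31°.
I₂ = I₁ cos²(32° − 31°) = 0.5 I₀ · cos²(1°) = 0.4998 I₀.
Ratio = 0.4998 / 0.4039 = 1.238.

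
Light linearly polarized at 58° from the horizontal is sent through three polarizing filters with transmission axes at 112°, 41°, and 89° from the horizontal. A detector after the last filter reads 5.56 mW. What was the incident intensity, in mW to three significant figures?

I₁ = I₀ cos²(112° − 58°) = I₀ cos²(54°) = 0.3455 I₀.
I₂ = I₁ cos²(41° − 112°) = 0.3455 I₀ · cos²(71°) = 0.03662 I₀.
I₃ = I₂ cos²(89° − 41°) = 0.03662 I₀ · cos²(48°) = 0.0164 I₀.
So 5.56 mW = 0.0164 I₀, giving I₀ = 5.56/0.0164 = 339.1 mW.

I₀ ≈ 339 mW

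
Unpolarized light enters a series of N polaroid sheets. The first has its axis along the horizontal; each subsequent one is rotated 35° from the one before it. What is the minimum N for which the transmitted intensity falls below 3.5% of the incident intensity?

N = 8

First polarizer halves the unpolarized light: factor 1/2.
Each further stage multiplies by cos²(35°) = 0.671.
After N polarizers: T = 0.5·0.671^(N−1). Require T < 0.035 ⇒ N−1 > ln(0.035/0.5)/ln(0.671) = 6.67, so N−1 ≥ 7 and N = 8.
Check: N=8 gives T = 0.03062 < 0.035; N=7 gives T = 0.04564.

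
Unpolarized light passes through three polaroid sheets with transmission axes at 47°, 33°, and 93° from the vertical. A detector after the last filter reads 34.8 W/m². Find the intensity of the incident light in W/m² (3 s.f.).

I₀ ≈ 296 W/m²

Unpolarized light through the first polarizer → I₁ = ½ I₀, now polarized at 47°.
I₂ = I₁ cos²(33° − 47°) = 0.5 I₀ · cos²(14°) = 0.4707 I₀.
I₃ = I₂ cos²(93° − 33°) = 0.4707 I₀ · cos²(60°) = 0.1177 I₀.
So 34.8 W/m² = 0.1177 I₀, giving I₀ = 34.8/0.1177 = 295.7 W/m².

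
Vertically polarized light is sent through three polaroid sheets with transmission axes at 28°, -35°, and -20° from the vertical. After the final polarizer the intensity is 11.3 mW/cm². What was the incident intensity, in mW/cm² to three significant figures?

I₀ ≈ 75.4 mW/cm²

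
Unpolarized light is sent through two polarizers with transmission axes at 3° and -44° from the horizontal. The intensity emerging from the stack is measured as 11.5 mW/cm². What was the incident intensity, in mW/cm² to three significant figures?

Unpolarized light through the first polarizer → I₁ = ½ I₀, now polarized at 3°.
I₂ = I₁ cos²(-44° − 3°) = 0.5 I₀ · cos²(47°) = 0.2326 I₀.
So 11.5 mW/cm² = 0.2326 I₀, giving I₀ = 11.5/0.2326 = 49.45 mW/cm².

I₀ ≈ 49.4 mW/cm²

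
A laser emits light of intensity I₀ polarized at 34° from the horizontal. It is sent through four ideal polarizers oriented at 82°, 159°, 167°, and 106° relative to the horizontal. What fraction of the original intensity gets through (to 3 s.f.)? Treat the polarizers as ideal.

I₁ = I₀ cos²(82° − 34°) = I₀ cos²(48°) = 0.4477 I₀.
I₂ = I₁ cos²(159° − 82°) = 0.4477 I₀ · cos²(77°) = 0.02266 I₀.
I₃ = I₂ cos²(167° − 159°) = 0.02266 I₀ · cos²(8°) = 0.02222 I₀.
I₄ = I₃ cos²(106° − 167°) = 0.02222 I₀ · cos²(61°) = 0.005222 I₀.
Transmitted fraction = 0.005222.

≈ 0.00522 I₀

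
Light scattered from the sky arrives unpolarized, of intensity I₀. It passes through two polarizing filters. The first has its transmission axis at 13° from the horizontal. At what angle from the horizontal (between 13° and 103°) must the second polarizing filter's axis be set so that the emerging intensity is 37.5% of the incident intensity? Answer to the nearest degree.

Unpolarized light through the first polarizer → I₁ = ½ I₀, now polarized at 13°.
Need I₂/I₀ = 0.375, so cos²(θ − 13°) = 0.375 / 0.5 = 0.75.
θ − 13° = arccos(√0.75) = 30.0°, giving θ ≈ 13 + 30.0 = 43.0°.

θ ≈ 43°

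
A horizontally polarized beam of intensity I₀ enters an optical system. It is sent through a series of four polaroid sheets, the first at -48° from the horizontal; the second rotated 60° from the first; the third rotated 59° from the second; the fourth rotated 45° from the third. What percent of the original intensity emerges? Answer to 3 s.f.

≈ 1.48%

By Malus's law, I₁ = I₀ cos²(-48° − 0°) = I₀ cos²(48°) = 0.4477 I₀.
I₂ = I₁ cos²(60°) = 0.4477 · 0.25 I₀ = 0.1119 I₀.
I₃ = I₂ cos²(59°) = 0.1119 · 0.2653 I₀ = 0.02969 I₀.
I₄ = I₃ cos²(45°) = 0.02969 · 0.5 I₀ = 0.01485 I₀.
That is 1.485% of the incident intensity.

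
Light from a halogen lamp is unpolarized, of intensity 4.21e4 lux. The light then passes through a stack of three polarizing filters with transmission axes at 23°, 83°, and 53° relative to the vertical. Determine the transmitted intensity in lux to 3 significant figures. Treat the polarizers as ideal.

I ≈ 3950 lux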